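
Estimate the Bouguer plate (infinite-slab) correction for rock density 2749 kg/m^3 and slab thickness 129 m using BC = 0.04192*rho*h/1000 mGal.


BC = 0.04192 * rho * h / 1000
= 0.04192 * 2749 * 129 / 1000
= 14.8657 mGal

14.8657


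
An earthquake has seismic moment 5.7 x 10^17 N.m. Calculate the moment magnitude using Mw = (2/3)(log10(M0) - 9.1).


log10(M0) = log10(5.7 x 10^17) = 17.7559
Mw = 2/3 * (17.7559 - 9.1)
= 2/3 * 8.6559
= 5.77

5.77


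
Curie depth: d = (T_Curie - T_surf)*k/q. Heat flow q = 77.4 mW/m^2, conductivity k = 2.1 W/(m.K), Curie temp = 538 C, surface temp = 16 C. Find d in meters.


T_Curie - T_surf = 538 - 16 = 522 C
Convert q to W/m^2: 77.4 mW/m^2 = 0.0774 W/m^2
d = 522 * 2.1 / 0.0774 = 14162.79 m

14162.79


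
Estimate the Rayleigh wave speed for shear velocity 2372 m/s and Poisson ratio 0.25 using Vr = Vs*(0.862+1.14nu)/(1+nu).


Numerator factor = 0.862 + 1.14*0.25 = 1.147
Denominator = 1 + 0.25 = 1.25
Vr = 2372 * 1.147 / 1.25 = 2176.55 m/s

2176.55


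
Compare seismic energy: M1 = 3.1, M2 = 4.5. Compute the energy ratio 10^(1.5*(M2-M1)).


M2 - M1 = 4.5 - 3.1 = 1.4
1.5 * 1.4 = 2.1
ratio = 10^2.1 = 125.89

125.89


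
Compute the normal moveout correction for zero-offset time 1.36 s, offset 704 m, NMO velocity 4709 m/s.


x/Vnmo = 704/4709 = 0.149501
(x/Vnmo)^2 = 0.022351
t0^2 = 1.8496
sqrt(1.8496 + 0.022351) = 1.368192
dt = 1.368192 - 1.36 = 0.008192

0.008192


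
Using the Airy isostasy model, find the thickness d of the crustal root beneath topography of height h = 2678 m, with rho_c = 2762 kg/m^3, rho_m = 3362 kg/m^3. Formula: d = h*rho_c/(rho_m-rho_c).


rho_m - rho_c = 3362 - 2762 = 600
d = 2678 * 2762 / 600
= 7396636 / 600
= 12327.73 m

12327.73


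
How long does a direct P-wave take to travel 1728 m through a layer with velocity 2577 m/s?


t = x / V
= 1728 / 2577
= 0.6705 s

0.6705


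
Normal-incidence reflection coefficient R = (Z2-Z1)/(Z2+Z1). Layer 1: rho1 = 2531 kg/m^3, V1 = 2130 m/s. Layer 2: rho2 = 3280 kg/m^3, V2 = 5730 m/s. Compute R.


Z1 = 2531 * 2130 = 5391030
Z2 = 3280 * 5730 = 18794400
R = (18794400 - 5391030) / (18794400 + 5391030) = 13403370 / 24185430 = 0.5542

0.5542


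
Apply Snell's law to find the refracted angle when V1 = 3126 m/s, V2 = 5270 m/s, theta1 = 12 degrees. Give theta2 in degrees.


sin(theta1) = sin(12 deg) = 0.207912
sin(theta2) = V2/V1 * sin(theta1) = 5270/3126 * 0.207912 = 0.35051
theta2 = arcsin(0.35051) = 20.5185 degrees

20.5185


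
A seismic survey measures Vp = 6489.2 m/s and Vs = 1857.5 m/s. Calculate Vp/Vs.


Vp/Vs = 6489.2 / 1857.5
= 3.4935

3.4935


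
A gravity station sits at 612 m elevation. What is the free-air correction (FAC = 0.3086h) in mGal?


FAC = 0.3086 * h
= 0.3086 * 612
= 188.8632 mGal

188.8632


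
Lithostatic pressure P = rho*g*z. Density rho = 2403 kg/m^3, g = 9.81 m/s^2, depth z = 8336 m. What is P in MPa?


P = rho * g * z / 1e6
= 2403 * 9.81 * 8336 / 1e6
= 196508112.48 / 1e6
= 196.5081 MPa

196.5081


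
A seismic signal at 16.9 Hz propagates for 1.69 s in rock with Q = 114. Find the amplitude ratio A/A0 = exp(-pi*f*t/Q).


pi*f*t/Q = pi*16.9*1.69/114 = 0.787079
A/A0 = exp(-0.787079) = 0.455172

0.455172


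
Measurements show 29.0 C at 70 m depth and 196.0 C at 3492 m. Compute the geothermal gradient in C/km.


dT = 196.0 - 29.0 = 167.0 C
dz = 3492 - 70 = 3422 m
gradient = dT/dz * 1000 = 167.0/3422 * 1000 = 48.8019 C/km

48.8019


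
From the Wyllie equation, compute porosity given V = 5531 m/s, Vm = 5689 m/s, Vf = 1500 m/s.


1/V - 1/Vm = 1/5531 - 1/5689 = 5.02e-06
1/Vf - 1/Vm = 1/1500 - 1/5689 = 0.00049089
phi = 5.02e-06 / 0.00049089 = 0.0102

0.0102


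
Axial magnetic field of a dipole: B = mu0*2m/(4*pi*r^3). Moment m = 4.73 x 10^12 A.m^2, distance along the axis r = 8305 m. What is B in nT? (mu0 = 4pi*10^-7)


m = 4.73 x 10^12 = 4730000000000 A.m^2
2m = 9460000000000 A.m^2
r^3 = 8305^3 = 572820972625
B = (4pi*10^-7) * 9460000000000 / (4*pi * 572820972625) * 1e9
= 11887786.601184 / 7198280637683.44 * 1e9
= 1651.4758 nT

1651.4758


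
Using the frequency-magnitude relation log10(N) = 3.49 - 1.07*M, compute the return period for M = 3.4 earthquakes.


log10(N) = 3.49 - 1.07*3.4 = -0.148
N = 10^-0.148 = 0.711214
T = 1/N = 1/0.711214 = 1.406 years

1.406


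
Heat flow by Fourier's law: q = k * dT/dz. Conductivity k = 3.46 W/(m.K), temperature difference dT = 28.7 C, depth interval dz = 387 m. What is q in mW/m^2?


q = k * dT / dz * 1000
= 3.46 * 28.7 / 387 * 1000
= 0.256594 * 1000
= 256.5943 mW/m^2

256.5943


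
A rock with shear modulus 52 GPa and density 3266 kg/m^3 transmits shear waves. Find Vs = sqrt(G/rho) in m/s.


Convert G to Pa: G = 52e9 Pa
Compute G/rho = 52e9 / 3266 = 15921616.6565
Vs = sqrt(15921616.6565) = 3990.19 m/s

3990.19


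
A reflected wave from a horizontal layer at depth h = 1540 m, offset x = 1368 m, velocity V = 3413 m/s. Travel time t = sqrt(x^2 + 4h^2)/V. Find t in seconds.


x^2 + 4h^2 = 1368^2 + 4*1540^2 = 1871424 + 9486400 = 11357824
sqrt(11357824) = 3370.1371
t = 3370.1371 / 3413 = 0.9874 s

0.9874


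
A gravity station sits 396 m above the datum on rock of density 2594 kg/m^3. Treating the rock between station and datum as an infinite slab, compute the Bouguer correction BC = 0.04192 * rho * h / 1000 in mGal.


BC = 0.04192 * rho * h / 1000
= 0.04192 * 2594 * 396 / 1000
= 43.0612 mGal

43.0612


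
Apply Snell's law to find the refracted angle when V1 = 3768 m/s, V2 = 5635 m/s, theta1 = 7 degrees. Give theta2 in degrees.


sin(theta1) = sin(7 deg) = 0.121869
sin(theta2) = V2/V1 * sin(theta1) = 5635/3768 * 0.121869 = 0.182254
theta2 = arcsin(0.182254) = 10.5011 degrees

10.5011


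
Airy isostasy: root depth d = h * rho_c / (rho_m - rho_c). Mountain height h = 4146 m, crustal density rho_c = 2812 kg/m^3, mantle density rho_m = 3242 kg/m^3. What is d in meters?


rho_m - rho_c = 3242 - 2812 = 430
d = 4146 * 2812 / 430
= 11658552 / 430
= 27112.91 m

27112.91


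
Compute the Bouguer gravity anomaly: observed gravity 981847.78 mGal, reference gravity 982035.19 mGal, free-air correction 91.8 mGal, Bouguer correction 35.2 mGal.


BA = g_obs - g_ref + FAC - BC
= 981847.78 - 982035.19 + 91.8 - 35.2
= -130.81 mGal

-130.81


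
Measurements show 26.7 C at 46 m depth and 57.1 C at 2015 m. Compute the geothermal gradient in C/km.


dT = 57.1 - 26.7 = 30.4 C
dz = 2015 - 46 = 1969 m
gradient = dT/dz * 1000 = 30.4/1969 * 1000 = 15.4393 C/km

15.4393


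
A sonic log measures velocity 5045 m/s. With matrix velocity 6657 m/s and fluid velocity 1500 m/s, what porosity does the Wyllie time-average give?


1/V - 1/Vm = 1/5045 - 1/6657 = 4.8e-05
1/Vf - 1/Vm = 1/1500 - 1/6657 = 0.00051645
phi = 4.8e-05 / 0.00051645 = 0.0929

0.0929


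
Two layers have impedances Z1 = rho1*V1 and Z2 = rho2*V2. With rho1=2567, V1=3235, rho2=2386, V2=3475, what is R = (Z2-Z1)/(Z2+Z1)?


Z1 = 2567 * 3235 = 8304245
Z2 = 2386 * 3475 = 8291350
R = (8291350 - 8304245) / (8291350 + 8304245) = -12895 / 16595595 = -0.0008

-8.000000e-04


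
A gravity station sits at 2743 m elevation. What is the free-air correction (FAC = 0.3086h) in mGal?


FAC = 0.3086 * h
= 0.3086 * 2743
= 846.4898 mGal

846.4898


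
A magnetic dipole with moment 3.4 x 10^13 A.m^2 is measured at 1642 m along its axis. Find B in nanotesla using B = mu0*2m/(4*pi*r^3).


m = 3.4 x 10^13 = 34000000000000 A.m^2
2m = 68000000000000 A.m^2
r^3 = 1642^3 = 4427101288
B = (4pi*10^-7) * 68000000000000 / (4*pi * 4427101288) * 1e9
= 85451320.177642 / 55632595532.31 * 1e9
= 1535993.7706 nT

1535993.7706


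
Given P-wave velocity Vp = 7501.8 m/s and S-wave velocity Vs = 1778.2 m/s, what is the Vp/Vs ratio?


Vp/Vs = 7501.8 / 1778.2
= 4.2188

4.2188


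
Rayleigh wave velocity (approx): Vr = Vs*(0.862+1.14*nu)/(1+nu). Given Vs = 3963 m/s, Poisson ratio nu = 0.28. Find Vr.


Numerator factor = 0.862 + 1.14*0.28 = 1.1812
Denominator = 1 + 0.28 = 1.28
Vr = 3963 * 1.1812 / 1.28 = 3657.11 m/s

3657.11


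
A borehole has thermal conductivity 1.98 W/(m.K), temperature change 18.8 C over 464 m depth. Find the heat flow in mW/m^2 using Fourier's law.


q = k * dT / dz * 1000
= 1.98 * 18.8 / 464 * 1000
= 0.080224 * 1000
= 80.2241 mW/m^2

80.2241


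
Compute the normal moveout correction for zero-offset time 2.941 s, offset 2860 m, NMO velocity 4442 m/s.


x/Vnmo = 2860/4442 = 0.643854
(x/Vnmo)^2 = 0.414548
t0^2 = 8.649481
sqrt(8.649481 + 0.414548) = 3.010653
dt = 3.010653 - 2.941 = 0.069653

0.069653


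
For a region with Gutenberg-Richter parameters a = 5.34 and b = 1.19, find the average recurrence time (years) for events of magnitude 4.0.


log10(N) = 5.34 - 1.19*4.0 = 0.58
N = 10^0.58 = 3.801894
T = 1/N = 1/3.801894 = 0.263 years

0.263


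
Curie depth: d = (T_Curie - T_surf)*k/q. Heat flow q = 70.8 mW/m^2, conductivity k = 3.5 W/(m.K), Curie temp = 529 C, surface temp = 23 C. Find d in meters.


T_Curie - T_surf = 529 - 23 = 506 C
Convert q to W/m^2: 70.8 mW/m^2 = 0.0708 W/m^2
d = 506 * 3.5 / 0.0708 = 25014.12 m

25014.12


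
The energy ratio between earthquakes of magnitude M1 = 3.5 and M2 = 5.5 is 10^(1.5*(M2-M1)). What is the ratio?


M2 - M1 = 5.5 - 3.5 = 2.0
1.5 * 2.0 = 3.0
ratio = 10^3.0 = 1000.0

1000.0


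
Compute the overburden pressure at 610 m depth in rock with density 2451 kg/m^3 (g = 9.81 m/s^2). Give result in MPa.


P = rho * g * z / 1e6
= 2451 * 9.81 * 610 / 1e6
= 14667029.1 / 1e6
= 14.667 MPa

14.667


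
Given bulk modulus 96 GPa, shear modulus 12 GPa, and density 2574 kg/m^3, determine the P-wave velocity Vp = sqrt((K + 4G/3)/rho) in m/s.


First compute the effective modulus:
K + 4G/3 = 96e9 + 4*12e9/3 = 112000000000.0 Pa
Then divide by density:
112000000000.0 / 2574 = 43512043.512 Pa/(kg/m^3)
Take the square root:
Vp = sqrt(43512043.512) = 6596.37 m/s

6596.37


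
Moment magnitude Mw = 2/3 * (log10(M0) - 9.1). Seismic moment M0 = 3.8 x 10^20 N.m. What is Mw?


log10(M0) = log10(3.8 x 10^20) = 20.5798
Mw = 2/3 * (20.5798 - 9.1)
= 2/3 * 11.4798
= 7.65

7.65


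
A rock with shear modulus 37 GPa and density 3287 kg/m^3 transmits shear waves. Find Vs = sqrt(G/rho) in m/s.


Convert G to Pa: G = 37e9 Pa
Compute G/rho = 37e9 / 3287 = 11256464.8616
Vs = sqrt(11256464.8616) = 3355.07 m/s

3355.07


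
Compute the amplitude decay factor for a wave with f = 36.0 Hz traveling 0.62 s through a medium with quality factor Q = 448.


pi*f*t/Q = pi*36.0*0.62/448 = 0.156519
A/A0 = exp(-0.156519) = 0.855116

0.855116


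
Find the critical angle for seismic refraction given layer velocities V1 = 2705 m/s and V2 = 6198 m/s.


V1/V2 = 2705/6198 = 0.436431
theta_c = arcsin(0.436431) = 25.8764 degrees

25.8764


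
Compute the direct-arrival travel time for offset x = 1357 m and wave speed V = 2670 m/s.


t = x / V
= 1357 / 2670
= 0.5082 s

0.5082


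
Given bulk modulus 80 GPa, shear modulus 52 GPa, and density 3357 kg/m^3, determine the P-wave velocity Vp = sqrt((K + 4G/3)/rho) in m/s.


First compute the effective modulus:
K + 4G/3 = 80e9 + 4*52e9/3 = 149333333333.33 Pa
Then divide by density:
149333333333.33 / 3357 = 44484162.4466 Pa/(kg/m^3)
Take the square root:
Vp = sqrt(44484162.4466) = 6669.64 m/s

6669.64


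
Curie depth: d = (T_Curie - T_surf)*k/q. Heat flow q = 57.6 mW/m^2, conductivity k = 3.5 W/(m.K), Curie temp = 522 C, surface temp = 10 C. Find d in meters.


T_Curie - T_surf = 522 - 10 = 512 C
Convert q to W/m^2: 57.6 mW/m^2 = 0.0576 W/m^2
d = 512 * 3.5 / 0.0576 = 31111.11 m

31111.11


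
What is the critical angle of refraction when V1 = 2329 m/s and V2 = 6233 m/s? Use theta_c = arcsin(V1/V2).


V1/V2 = 2329/6233 = 0.373656
theta_c = arcsin(0.373656) = 21.9413 degrees

21.9413


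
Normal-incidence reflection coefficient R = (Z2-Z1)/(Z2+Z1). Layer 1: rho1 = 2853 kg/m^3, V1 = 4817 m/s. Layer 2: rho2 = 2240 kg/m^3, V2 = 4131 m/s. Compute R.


Z1 = 2853 * 4817 = 13742901
Z2 = 2240 * 4131 = 9253440
R = (9253440 - 13742901) / (9253440 + 13742901) = -4489461 / 22996341 = -0.1952

-0.1952


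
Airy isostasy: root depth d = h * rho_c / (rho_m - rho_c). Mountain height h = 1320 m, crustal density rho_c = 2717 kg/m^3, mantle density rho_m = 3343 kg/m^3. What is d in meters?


rho_m - rho_c = 3343 - 2717 = 626
d = 1320 * 2717 / 626
= 3586440 / 626
= 5729.14 m

5729.14


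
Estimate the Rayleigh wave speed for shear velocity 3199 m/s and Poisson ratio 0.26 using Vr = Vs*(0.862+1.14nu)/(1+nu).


Numerator factor = 0.862 + 1.14*0.26 = 1.1584
Denominator = 1 + 0.26 = 1.26
Vr = 3199 * 1.1584 / 1.26 = 2941.05 m/s

2941.05


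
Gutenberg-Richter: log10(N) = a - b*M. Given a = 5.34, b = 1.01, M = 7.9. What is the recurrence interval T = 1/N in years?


log10(N) = 5.34 - 1.01*7.9 = -2.639
N = 10^-2.639 = 0.002296
T = 1/N = 1/0.002296 = 435.5119 years

435.5119


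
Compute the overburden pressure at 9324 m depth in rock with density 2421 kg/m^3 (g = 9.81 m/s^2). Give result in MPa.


P = rho * g * z / 1e6
= 2421 * 9.81 * 9324 / 1e6
= 221445093.24 / 1e6
= 221.4451 MPa

221.4451


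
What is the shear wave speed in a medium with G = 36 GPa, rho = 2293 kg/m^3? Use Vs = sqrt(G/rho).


Convert G to Pa: G = 36e9 Pa
Compute G/rho = 36e9 / 2293 = 15699956.389
Vs = sqrt(15699956.389) = 3962.32 m/s

3962.32


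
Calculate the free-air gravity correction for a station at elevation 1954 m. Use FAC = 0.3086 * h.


FAC = 0.3086 * h
= 0.3086 * 1954
= 603.0044 mGal

603.0044


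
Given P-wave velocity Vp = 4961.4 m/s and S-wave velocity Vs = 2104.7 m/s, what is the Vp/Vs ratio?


Vp/Vs = 4961.4 / 2104.7
= 2.3573

2.3573


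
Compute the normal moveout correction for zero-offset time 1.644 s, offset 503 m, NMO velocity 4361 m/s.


x/Vnmo = 503/4361 = 0.115341
(x/Vnmo)^2 = 0.013303
t0^2 = 2.702736
sqrt(2.702736 + 0.013303) = 1.648041
dt = 1.648041 - 1.644 = 0.004041

0.004041


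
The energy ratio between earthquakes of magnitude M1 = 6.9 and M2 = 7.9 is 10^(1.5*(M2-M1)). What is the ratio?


M2 - M1 = 7.9 - 6.9 = 1.0
1.5 * 1.0 = 1.5
ratio = 10^1.5 = 31.62

31.62


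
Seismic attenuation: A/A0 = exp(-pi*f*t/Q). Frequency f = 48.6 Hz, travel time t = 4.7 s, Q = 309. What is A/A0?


pi*f*t/Q = pi*48.6*4.7/309 = 2.322338
A/A0 = exp(-2.322338) = 0.098044

0.098044


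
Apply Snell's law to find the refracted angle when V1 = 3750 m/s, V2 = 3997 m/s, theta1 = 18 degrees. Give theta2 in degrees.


sin(theta1) = sin(18 deg) = 0.309017
sin(theta2) = V2/V1 * sin(theta1) = 3997/3750 * 0.309017 = 0.329371
theta2 = arcsin(0.329371) = 19.2306 degrees

19.2306


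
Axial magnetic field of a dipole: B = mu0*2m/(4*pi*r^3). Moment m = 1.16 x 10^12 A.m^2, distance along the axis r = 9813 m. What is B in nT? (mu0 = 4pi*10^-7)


m = 1.16 x 10^12 = 1160000000000 A.m^2
2m = 2320000000000 A.m^2
r^3 = 9813^3 = 944942530797
B = (4pi*10^-7) * 2320000000000 / (4*pi * 944942530797) * 1e9
= 2915397.982531 / 11874498051265.61 * 1e9
= 245.5176 nT

245.5176


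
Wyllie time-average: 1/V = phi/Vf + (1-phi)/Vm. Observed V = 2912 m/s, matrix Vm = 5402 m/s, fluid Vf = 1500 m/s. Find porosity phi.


1/V - 1/Vm = 1/2912 - 1/5402 = 0.00015829
1/Vf - 1/Vm = 1/1500 - 1/5402 = 0.00048155
phi = 0.00015829 / 0.00048155 = 0.3287

0.3287


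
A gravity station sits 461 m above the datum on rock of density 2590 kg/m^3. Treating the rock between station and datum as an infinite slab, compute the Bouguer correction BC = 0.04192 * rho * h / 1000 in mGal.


BC = 0.04192 * rho * h / 1000
= 0.04192 * 2590 * 461 / 1000
= 50.0521 mGal

50.0521


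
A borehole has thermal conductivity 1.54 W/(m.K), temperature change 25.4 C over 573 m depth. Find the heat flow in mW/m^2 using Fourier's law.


q = k * dT / dz * 1000
= 1.54 * 25.4 / 573 * 1000
= 0.068265 * 1000
= 68.2653 mW/m^2

68.2653


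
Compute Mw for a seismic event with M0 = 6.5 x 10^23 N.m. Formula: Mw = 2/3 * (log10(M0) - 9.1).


log10(M0) = log10(6.5 x 10^23) = 23.8129
Mw = 2/3 * (23.8129 - 9.1)
= 2/3 * 14.7129
= 9.81

9.81


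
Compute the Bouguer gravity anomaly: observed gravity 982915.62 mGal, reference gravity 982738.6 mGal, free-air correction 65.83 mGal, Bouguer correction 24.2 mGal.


BA = g_obs - g_ref + FAC - BC
= 982915.62 - 982738.6 + 65.83 - 24.2
= 218.65 mGal

218.65


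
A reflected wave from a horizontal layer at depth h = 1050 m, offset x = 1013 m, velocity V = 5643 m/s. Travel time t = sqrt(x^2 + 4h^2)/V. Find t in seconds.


x^2 + 4h^2 = 1013^2 + 4*1050^2 = 1026169 + 4410000 = 5436169
sqrt(5436169) = 2331.5593
t = 2331.5593 / 5643 = 0.4132 s

0.4132


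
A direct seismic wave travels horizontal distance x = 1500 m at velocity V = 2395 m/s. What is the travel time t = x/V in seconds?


t = x / V
= 1500 / 2395
= 0.6263 s

0.6263


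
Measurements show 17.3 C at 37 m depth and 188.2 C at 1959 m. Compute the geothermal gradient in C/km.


dT = 188.2 - 17.3 = 170.9 C
dz = 1959 - 37 = 1922 m
gradient = dT/dz * 1000 = 170.9/1922 * 1000 = 88.9178 C/km

88.9178


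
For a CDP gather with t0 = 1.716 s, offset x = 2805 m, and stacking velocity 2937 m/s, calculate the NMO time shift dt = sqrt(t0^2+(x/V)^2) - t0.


x/Vnmo = 2805/2937 = 0.955056
(x/Vnmo)^2 = 0.912132
t0^2 = 2.944656
sqrt(2.944656 + 0.912132) = 1.963871
dt = 1.963871 - 1.716 = 0.247871

0.247871


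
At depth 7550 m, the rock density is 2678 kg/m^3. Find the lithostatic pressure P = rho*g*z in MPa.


P = rho * g * z / 1e6
= 2678 * 9.81 * 7550 / 1e6
= 198347409.0 / 1e6
= 198.3474 MPa

198.3474


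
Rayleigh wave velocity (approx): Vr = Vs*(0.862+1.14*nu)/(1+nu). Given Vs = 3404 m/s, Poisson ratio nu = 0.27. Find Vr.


Numerator factor = 0.862 + 1.14*0.27 = 1.1698
Denominator = 1 + 0.27 = 1.27
Vr = 3404 * 1.1698 / 1.27 = 3135.43 m/s

3135.43


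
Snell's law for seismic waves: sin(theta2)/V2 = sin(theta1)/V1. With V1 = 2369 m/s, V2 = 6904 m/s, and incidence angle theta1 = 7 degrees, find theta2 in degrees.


sin(theta1) = sin(7 deg) = 0.121869
sin(theta2) = V2/V1 * sin(theta1) = 6904/2369 * 0.121869 = 0.355165
theta2 = arcsin(0.355165) = 20.8036 degrees

20.8036


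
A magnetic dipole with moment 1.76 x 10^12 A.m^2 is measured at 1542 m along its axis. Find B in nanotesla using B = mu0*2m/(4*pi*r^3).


m = 1.76 x 10^12 = 1760000000000 A.m^2
2m = 3520000000000 A.m^2
r^3 = 1542^3 = 3666512088
B = (4pi*10^-7) * 3520000000000 / (4*pi * 3666512088) * 1e9
= 4423362.456254 / 46074749759.84 * 1e9
= 96004.0473 nT

96004.0473


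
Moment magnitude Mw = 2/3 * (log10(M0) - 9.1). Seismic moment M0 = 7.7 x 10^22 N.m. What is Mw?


log10(M0) = log10(7.7 x 10^22) = 22.8865
Mw = 2/3 * (22.8865 - 9.1)
= 2/3 * 13.7865
= 9.19

9.19


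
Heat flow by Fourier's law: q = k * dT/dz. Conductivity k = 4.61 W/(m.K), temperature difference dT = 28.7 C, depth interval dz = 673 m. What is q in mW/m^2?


q = k * dT / dz * 1000
= 4.61 * 28.7 / 673 * 1000
= 0.196593 * 1000
= 196.5929 mW/m^2

196.5929


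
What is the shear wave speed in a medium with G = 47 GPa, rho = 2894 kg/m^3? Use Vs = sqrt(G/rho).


Convert G to Pa: G = 47e9 Pa
Compute G/rho = 47e9 / 2894 = 16240497.5812
Vs = sqrt(16240497.5812) = 4029.95 m/s

4029.95


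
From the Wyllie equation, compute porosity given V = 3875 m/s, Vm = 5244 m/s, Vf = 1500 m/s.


1/V - 1/Vm = 1/3875 - 1/5244 = 6.737e-05
1/Vf - 1/Vm = 1/1500 - 1/5244 = 0.00047597
phi = 6.737e-05 / 0.00047597 = 0.1415

0.1415


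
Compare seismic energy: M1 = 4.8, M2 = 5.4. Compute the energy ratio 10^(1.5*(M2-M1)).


M2 - M1 = 5.4 - 4.8 = 0.6
1.5 * 0.6 = 0.9
ratio = 10^0.9 = 7.94

7.94


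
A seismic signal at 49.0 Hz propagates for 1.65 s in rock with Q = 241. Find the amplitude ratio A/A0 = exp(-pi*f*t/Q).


pi*f*t/Q = pi*49.0*1.65/241 = 1.053933
A/A0 = exp(-1.053933) = 0.348564

0.348564


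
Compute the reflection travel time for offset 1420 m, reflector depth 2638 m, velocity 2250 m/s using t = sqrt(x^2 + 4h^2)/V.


x^2 + 4h^2 = 1420^2 + 4*2638^2 = 2016400 + 27836176 = 29852576
sqrt(29852576) = 5463.7511
t = 5463.7511 / 2250 = 2.4283 s

2.4283


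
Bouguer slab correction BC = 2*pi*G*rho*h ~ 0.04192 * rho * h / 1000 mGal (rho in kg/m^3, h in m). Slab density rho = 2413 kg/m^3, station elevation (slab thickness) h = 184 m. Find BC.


BC = 0.04192 * rho * h / 1000
= 0.04192 * 2413 * 184 / 1000
= 18.6121 mGal

18.6121


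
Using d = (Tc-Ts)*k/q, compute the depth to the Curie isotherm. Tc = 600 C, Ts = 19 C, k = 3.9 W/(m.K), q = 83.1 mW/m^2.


T_Curie - T_surf = 600 - 19 = 581 C
Convert q to W/m^2: 83.1 mW/m^2 = 0.0831 W/m^2
d = 581 * 3.9 / 0.0831 = 27267.15 m

27267.15


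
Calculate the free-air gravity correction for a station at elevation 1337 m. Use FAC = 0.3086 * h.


FAC = 0.3086 * h
= 0.3086 * 1337
= 412.5982 mGal

412.5982


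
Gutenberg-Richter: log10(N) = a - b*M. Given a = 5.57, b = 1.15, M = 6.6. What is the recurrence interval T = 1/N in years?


log10(N) = 5.57 - 1.15*6.6 = -2.02
N = 10^-2.02 = 0.00955
T = 1/N = 1/0.00955 = 104.7129 years

104.7129


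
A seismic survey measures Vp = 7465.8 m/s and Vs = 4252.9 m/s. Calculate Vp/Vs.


Vp/Vs = 7465.8 / 4252.9
= 1.7555

1.7555


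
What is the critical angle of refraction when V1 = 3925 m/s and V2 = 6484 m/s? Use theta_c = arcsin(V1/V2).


V1/V2 = 3925/6484 = 0.605336
theta_c = arcsin(0.605336) = 37.253 degrees

37.253


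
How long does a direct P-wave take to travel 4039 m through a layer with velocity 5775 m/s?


t = x / V
= 4039 / 5775
= 0.6994 s

0.6994


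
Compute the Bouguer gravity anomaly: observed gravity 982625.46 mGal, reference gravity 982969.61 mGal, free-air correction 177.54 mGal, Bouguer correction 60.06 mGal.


BA = g_obs - g_ref + FAC - BC
= 982625.46 - 982969.61 + 177.54 - 60.06
= -226.67 mGal

-226.67


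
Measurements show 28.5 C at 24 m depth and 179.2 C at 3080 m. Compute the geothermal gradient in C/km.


dT = 179.2 - 28.5 = 150.7 C
dz = 3080 - 24 = 3056 m
gradient = dT/dz * 1000 = 150.7/3056 * 1000 = 49.3128 C/km

49.3128


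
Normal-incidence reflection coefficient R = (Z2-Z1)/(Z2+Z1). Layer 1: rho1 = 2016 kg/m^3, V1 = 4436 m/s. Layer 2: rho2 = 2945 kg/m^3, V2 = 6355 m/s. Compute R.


Z1 = 2016 * 4436 = 8942976
Z2 = 2945 * 6355 = 18715475
R = (18715475 - 8942976) / (18715475 + 8942976) = 9772499 / 27658451 = 0.3533

0.3533


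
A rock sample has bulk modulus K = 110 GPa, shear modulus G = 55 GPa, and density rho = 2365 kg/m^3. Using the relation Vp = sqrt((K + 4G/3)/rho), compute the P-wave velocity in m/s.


First compute the effective modulus:
K + 4G/3 = 110e9 + 4*55e9/3 = 183333333333.33 Pa
Then divide by density:
183333333333.33 / 2365 = 77519379.845 Pa/(kg/m^3)
Take the square root:
Vp = sqrt(77519379.845) = 8804.51 m/s

8804.51


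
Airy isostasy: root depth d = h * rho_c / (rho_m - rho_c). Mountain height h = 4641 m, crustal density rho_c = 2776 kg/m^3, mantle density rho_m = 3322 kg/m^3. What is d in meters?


rho_m - rho_c = 3322 - 2776 = 546
d = 4641 * 2776 / 546
= 12883416 / 546
= 23596.0 m

23596.0


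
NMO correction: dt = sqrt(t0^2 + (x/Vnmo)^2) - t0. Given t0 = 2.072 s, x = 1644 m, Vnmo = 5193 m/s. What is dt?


x/Vnmo = 1644/5193 = 0.31658
(x/Vnmo)^2 = 0.100223
t0^2 = 4.293184
sqrt(4.293184 + 0.100223) = 2.096046
dt = 2.096046 - 2.072 = 0.024046

0.024046


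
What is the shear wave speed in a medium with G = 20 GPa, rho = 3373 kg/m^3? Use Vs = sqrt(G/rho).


Convert G to Pa: G = 20e9 Pa
Compute G/rho = 20e9 / 3373 = 5929439.668
Vs = sqrt(5929439.668) = 2435.04 m/s

2435.04


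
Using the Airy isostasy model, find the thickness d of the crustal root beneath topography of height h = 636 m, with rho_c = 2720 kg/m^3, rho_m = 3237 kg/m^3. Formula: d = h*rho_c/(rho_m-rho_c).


rho_m - rho_c = 3237 - 2720 = 517
d = 636 * 2720 / 517
= 1729920 / 517
= 3346.07 m

3346.07


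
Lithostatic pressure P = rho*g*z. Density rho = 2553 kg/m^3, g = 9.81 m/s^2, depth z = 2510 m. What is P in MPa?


P = rho * g * z / 1e6
= 2553 * 9.81 * 2510 / 1e6
= 62862774.3 / 1e6
= 62.8628 MPa

62.8628


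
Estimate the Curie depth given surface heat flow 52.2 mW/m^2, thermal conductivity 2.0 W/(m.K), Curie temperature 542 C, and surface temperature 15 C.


T_Curie - T_surf = 542 - 15 = 527 C
Convert q to W/m^2: 52.2 mW/m^2 = 0.0522 W/m^2
d = 527 * 2.0 / 0.0522 = 20191.57 m

20191.57


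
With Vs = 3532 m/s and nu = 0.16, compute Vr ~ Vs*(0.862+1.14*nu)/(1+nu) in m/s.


Numerator factor = 0.862 + 1.14*0.16 = 1.0444
Denominator = 1 + 0.16 = 1.16
Vr = 3532 * 1.0444 / 1.16 = 3180.02 m/s

3180.02


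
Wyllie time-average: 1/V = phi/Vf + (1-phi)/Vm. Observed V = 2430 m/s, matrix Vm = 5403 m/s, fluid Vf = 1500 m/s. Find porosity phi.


1/V - 1/Vm = 1/2430 - 1/5403 = 0.00022644
1/Vf - 1/Vm = 1/1500 - 1/5403 = 0.00048158
phi = 0.00022644 / 0.00048158 = 0.4702

0.4702


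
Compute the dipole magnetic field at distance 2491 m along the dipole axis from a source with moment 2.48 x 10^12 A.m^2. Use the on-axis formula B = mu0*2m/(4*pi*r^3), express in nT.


m = 2.48 x 10^12 = 2480000000000 A.m^2
2m = 4960000000000 A.m^2
r^3 = 2491^3 = 15456856771
B = (4pi*10^-7) * 4960000000000 / (4*pi * 15456856771) * 1e9
= 6232919.824722 / 194236590717.45 * 1e9
= 32089.3185 nT

32089.3185


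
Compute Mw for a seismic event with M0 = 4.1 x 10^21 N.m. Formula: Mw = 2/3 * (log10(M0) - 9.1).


log10(M0) = log10(4.1 x 10^21) = 21.6128
Mw = 2/3 * (21.6128 - 9.1)
= 2/3 * 12.5128
= 8.34

8.34


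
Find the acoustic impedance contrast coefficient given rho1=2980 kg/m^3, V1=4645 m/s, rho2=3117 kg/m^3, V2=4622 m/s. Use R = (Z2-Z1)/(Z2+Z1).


Z1 = 2980 * 4645 = 13842100
Z2 = 3117 * 4622 = 14406774
R = (14406774 - 13842100) / (14406774 + 13842100) = 564674 / 28248874 = 0.02

0.02


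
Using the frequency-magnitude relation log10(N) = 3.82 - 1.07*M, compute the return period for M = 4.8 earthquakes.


log10(N) = 3.82 - 1.07*4.8 = -1.316
N = 10^-1.316 = 0.048306
T = 1/N = 1/0.048306 = 20.7014 years

20.7014


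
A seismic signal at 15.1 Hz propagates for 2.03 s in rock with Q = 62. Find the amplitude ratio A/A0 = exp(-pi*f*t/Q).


pi*f*t/Q = pi*15.1*2.03/62 = 1.553214
A/A0 = exp(-1.553214) = 0.211567

0.211567


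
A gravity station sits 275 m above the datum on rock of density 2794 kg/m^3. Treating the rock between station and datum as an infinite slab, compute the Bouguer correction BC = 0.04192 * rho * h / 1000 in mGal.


BC = 0.04192 * rho * h / 1000
= 0.04192 * 2794 * 275 / 1000
= 32.2092 mGal

32.2092


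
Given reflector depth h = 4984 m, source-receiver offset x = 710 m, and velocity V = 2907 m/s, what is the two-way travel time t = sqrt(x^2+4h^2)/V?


x^2 + 4h^2 = 710^2 + 4*4984^2 = 504100 + 99361024 = 99865124
sqrt(99865124) = 9993.2539
t = 9993.2539 / 2907 = 3.4377 s

3.4377


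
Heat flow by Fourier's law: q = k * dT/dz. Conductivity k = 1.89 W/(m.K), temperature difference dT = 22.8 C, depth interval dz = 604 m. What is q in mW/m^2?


q = k * dT / dz * 1000
= 1.89 * 22.8 / 604 * 1000
= 0.071344 * 1000
= 71.3444 mW/m^2

71.3444


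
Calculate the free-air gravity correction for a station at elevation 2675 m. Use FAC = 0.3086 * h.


FAC = 0.3086 * h
= 0.3086 * 2675
= 825.505 mGal

825.505


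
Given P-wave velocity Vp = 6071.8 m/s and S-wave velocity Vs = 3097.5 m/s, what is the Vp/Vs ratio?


Vp/Vs = 6071.8 / 3097.5
= 1.9602

1.9602


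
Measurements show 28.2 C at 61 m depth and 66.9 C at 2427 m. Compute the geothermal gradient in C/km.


dT = 66.9 - 28.2 = 38.7 C
dz = 2427 - 61 = 2366 m
gradient = dT/dz * 1000 = 38.7/2366 * 1000 = 16.3567 C/km

16.3567


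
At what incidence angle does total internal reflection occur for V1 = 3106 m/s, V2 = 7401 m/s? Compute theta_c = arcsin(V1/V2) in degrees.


V1/V2 = 3106/7401 = 0.419673
theta_c = arcsin(0.419673) = 24.8139 degrees

24.8139


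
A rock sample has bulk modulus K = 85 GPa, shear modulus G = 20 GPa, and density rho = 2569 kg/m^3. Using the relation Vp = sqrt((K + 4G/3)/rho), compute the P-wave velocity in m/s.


First compute the effective modulus:
K + 4G/3 = 85e9 + 4*20e9/3 = 111666666666.67 Pa
Then divide by density:
111666666666.67 / 2569 = 43466978.0719 Pa/(kg/m^3)
Take the square root:
Vp = sqrt(43466978.0719) = 6592.95 m/s

6592.95


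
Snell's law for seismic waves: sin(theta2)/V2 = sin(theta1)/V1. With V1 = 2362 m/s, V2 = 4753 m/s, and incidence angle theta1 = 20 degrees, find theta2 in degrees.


sin(theta1) = sin(20 deg) = 0.34202
sin(theta2) = V2/V1 * sin(theta1) = 4753/2362 * 0.34202 = 0.68824
theta2 = arcsin(0.68824) = 43.4909 degrees

43.4909


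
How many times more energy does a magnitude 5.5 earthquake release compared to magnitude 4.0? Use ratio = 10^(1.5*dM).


M2 - M1 = 5.5 - 4.0 = 1.5
1.5 * 1.5 = 2.25
ratio = 10^2.25 = 177.83

177.83


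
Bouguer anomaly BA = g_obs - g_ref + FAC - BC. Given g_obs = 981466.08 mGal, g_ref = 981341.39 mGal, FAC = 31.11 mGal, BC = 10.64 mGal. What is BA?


BA = g_obs - g_ref + FAC - BC
= 981466.08 - 981341.39 + 31.11 - 10.64
= 145.16 mGal

145.16


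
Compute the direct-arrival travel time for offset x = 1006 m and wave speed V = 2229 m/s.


t = x / V
= 1006 / 2229
= 0.4513 s

0.4513


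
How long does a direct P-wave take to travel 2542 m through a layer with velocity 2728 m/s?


t = x / V
= 2542 / 2728
= 0.9318 s

0.9318


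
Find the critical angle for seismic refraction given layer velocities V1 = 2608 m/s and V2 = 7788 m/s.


V1/V2 = 2608/7788 = 0.334874
theta_c = arcsin(0.334874) = 19.5649 degrees

19.5649


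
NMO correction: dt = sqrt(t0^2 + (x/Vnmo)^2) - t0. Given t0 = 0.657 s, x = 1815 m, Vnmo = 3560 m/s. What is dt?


x/Vnmo = 1815/3560 = 0.509831
(x/Vnmo)^2 = 0.259928
t0^2 = 0.431649
sqrt(0.431649 + 0.259928) = 0.831611
dt = 0.831611 - 0.657 = 0.174611

0.174611


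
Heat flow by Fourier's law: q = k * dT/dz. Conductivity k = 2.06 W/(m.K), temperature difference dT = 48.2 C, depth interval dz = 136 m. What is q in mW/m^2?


q = k * dT / dz * 1000
= 2.06 * 48.2 / 136 * 1000
= 0.730088 * 1000
= 730.0882 mW/m^2

730.0882


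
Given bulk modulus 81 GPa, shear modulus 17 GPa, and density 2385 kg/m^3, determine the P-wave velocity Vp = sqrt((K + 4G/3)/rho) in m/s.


First compute the effective modulus:
K + 4G/3 = 81e9 + 4*17e9/3 = 103666666666.67 Pa
Then divide by density:
103666666666.67 / 2385 = 43466107.6171 Pa/(kg/m^3)
Take the square root:
Vp = sqrt(43466107.6171) = 6592.88 m/s

6592.88


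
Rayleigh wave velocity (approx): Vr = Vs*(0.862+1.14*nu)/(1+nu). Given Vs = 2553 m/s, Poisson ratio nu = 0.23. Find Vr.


Numerator factor = 0.862 + 1.14*0.23 = 1.1242
Denominator = 1 + 0.23 = 1.23
Vr = 2553 * 1.1242 / 1.23 = 2333.4 m/s

2333.4


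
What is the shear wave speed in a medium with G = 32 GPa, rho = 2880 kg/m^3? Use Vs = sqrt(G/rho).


Convert G to Pa: G = 32e9 Pa
Compute G/rho = 32e9 / 2880 = 11111111.1111
Vs = sqrt(11111111.1111) = 3333.33 m/s

3333.33


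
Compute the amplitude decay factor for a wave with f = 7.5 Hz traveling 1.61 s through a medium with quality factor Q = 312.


pi*f*t/Q = pi*7.5*1.61/312 = 0.121586
A/A0 = exp(-0.121586) = 0.885515

0.885515


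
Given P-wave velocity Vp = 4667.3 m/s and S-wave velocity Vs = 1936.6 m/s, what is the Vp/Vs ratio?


Vp/Vs = 4667.3 / 1936.6
= 2.41

2.41


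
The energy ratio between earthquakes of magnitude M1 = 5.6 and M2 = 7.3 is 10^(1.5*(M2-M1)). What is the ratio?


M2 - M1 = 7.3 - 5.6 = 1.7
1.5 * 1.7 = 2.55
ratio = 10^2.55 = 354.81

354.81


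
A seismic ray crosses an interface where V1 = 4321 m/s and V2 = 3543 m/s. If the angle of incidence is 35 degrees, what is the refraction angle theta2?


sin(theta1) = sin(35 deg) = 0.573576
sin(theta2) = V2/V1 * sin(theta1) = 3543/4321 * 0.573576 = 0.470303
theta2 = arcsin(0.470303) = 28.054 degrees

28.054


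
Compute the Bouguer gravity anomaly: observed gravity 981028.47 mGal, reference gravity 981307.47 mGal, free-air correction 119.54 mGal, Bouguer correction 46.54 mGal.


BA = g_obs - g_ref + FAC - BC
= 981028.47 - 981307.47 + 119.54 - 46.54
= -206.0 mGal

-206.0


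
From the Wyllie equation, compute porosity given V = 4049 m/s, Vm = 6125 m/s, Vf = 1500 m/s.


1/V - 1/Vm = 1/4049 - 1/6125 = 8.371e-05
1/Vf - 1/Vm = 1/1500 - 1/6125 = 0.0005034
phi = 8.371e-05 / 0.0005034 = 0.1663

0.1663


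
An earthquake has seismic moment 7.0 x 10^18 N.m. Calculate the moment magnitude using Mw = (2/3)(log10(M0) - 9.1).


log10(M0) = log10(7.0 x 10^18) = 18.8451
Mw = 2/3 * (18.8451 - 9.1)
= 2/3 * 9.7451
= 6.5

6.5


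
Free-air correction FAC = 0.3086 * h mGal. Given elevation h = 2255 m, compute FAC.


FAC = 0.3086 * h
= 0.3086 * 2255
= 695.893 mGal

695.893


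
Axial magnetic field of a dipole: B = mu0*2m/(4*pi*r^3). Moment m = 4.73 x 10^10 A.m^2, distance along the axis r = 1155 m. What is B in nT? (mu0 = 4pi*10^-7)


m = 4.73 x 10^10 = 47300000000 A.m^2
2m = 94600000000 A.m^2
r^3 = 1155^3 = 1540798875
B = (4pi*10^-7) * 94600000000 / (4*pi * 1540798875) * 1e9
= 118877.866012 / 19362249705.44 * 1e9
= 6139.6722 nT

6139.6722


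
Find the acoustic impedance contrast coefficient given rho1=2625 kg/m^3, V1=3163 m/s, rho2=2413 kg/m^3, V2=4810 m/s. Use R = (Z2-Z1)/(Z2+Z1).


Z1 = 2625 * 3163 = 8302875
Z2 = 2413 * 4810 = 11606530
R = (11606530 - 8302875) / (11606530 + 8302875) = 3303655 / 19909405 = 0.1659

0.1659


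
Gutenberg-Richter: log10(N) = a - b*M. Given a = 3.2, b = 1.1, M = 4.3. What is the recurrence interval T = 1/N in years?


log10(N) = 3.2 - 1.1*4.3 = -1.53
N = 10^-1.53 = 0.029512
T = 1/N = 1/0.029512 = 33.8844 years

33.8844


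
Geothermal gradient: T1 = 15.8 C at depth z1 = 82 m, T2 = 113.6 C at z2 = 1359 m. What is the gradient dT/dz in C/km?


dT = 113.6 - 15.8 = 97.8 C
dz = 1359 - 82 = 1277 m
gradient = dT/dz * 1000 = 97.8/1277 * 1000 = 76.5857 C/km

76.5857


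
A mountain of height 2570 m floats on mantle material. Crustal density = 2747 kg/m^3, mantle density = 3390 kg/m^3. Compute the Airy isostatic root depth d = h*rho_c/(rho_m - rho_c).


rho_m - rho_c = 3390 - 2747 = 643
d = 2570 * 2747 / 643
= 7059790 / 643
= 10979.46 m

10979.46


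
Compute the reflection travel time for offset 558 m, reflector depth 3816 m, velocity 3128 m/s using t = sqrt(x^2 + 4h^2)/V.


x^2 + 4h^2 = 558^2 + 4*3816^2 = 311364 + 58247424 = 58558788
sqrt(58558788) = 7652.3714
t = 7652.3714 / 3128 = 2.4464 s

2.4464


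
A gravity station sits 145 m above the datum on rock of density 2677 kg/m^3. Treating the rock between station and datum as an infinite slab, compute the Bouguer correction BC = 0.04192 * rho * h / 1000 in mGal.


BC = 0.04192 * rho * h / 1000
= 0.04192 * 2677 * 145 / 1000
= 16.2719 mGal

16.2719


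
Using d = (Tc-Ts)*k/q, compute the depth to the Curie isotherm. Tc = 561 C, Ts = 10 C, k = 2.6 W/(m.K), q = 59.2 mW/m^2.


T_Curie - T_surf = 561 - 10 = 551 C
Convert q to W/m^2: 59.2 mW/m^2 = 0.0592 W/m^2
d = 551 * 2.6 / 0.0592 = 24199.32 m

24199.32


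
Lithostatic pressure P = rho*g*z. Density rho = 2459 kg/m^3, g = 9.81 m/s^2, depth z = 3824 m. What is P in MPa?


P = rho * g * z / 1e6
= 2459 * 9.81 * 3824 / 1e6
= 92245548.96 / 1e6
= 92.2455 MPa

92.2455


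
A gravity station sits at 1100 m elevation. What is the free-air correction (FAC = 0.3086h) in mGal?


FAC = 0.3086 * h
= 0.3086 * 1100
= 339.46 mGal

339.46


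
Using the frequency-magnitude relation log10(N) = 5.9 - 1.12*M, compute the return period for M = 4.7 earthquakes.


log10(N) = 5.9 - 1.12*4.7 = 0.636
N = 10^0.636 = 4.325138
T = 1/N = 1/4.325138 = 0.2312 years

0.2312


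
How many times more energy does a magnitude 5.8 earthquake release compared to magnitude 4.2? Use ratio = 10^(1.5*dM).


M2 - M1 = 5.8 - 4.2 = 1.6
1.5 * 1.6 = 2.4
ratio = 10^2.4 = 251.19

251.19


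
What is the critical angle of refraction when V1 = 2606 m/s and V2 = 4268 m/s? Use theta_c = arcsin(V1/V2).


V1/V2 = 2606/4268 = 0.61059
theta_c = arcsin(0.61059) = 37.6322 degrees

37.6322


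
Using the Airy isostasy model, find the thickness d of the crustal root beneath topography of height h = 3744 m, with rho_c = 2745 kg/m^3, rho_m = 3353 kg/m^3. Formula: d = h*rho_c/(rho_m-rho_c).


rho_m - rho_c = 3353 - 2745 = 608
d = 3744 * 2745 / 608
= 10277280 / 608
= 16903.42 m

16903.42


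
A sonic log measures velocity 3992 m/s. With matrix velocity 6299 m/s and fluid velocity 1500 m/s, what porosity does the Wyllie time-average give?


1/V - 1/Vm = 1/3992 - 1/6299 = 9.175e-05
1/Vf - 1/Vm = 1/1500 - 1/6299 = 0.00050791
phi = 9.175e-05 / 0.00050791 = 0.1806

0.1806


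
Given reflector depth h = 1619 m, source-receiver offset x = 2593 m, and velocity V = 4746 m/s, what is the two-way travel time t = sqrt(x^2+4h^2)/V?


x^2 + 4h^2 = 2593^2 + 4*1619^2 = 6723649 + 10484644 = 17208293
sqrt(17208293) = 4148.288
t = 4148.288 / 4746 = 0.8741 s

0.8741


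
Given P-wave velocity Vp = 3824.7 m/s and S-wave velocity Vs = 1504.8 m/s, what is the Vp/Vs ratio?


Vp/Vs = 3824.7 / 1504.8
= 2.5417

2.5417


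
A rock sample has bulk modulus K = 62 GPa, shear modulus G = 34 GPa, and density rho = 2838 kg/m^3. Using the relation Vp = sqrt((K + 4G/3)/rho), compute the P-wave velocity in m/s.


First compute the effective modulus:
K + 4G/3 = 62e9 + 4*34e9/3 = 107333333333.33 Pa
Then divide by density:
107333333333.33 / 2838 = 37820061.0759 Pa/(kg/m^3)
Take the square root:
Vp = sqrt(37820061.0759) = 6149.8 m/s

6149.8


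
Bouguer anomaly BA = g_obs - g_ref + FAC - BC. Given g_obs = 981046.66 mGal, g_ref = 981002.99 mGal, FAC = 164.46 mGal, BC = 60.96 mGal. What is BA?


BA = g_obs - g_ref + FAC - BC
= 981046.66 - 981002.99 + 164.46 - 60.96
= 147.17 mGal

147.17


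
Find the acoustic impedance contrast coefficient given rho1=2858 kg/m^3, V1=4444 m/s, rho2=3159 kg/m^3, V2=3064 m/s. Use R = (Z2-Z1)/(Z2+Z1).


Z1 = 2858 * 4444 = 12700952
Z2 = 3159 * 3064 = 9679176
R = (9679176 - 12700952) / (9679176 + 12700952) = -3021776 / 22380128 = -0.135

-0.135


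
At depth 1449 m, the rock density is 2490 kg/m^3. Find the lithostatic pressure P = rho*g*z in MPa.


P = rho * g * z / 1e6
= 2490 * 9.81 * 1449 / 1e6
= 35394578.1 / 1e6
= 35.3946 MPa

35.3946


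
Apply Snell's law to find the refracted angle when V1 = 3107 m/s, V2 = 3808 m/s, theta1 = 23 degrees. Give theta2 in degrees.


sin(theta1) = sin(23 deg) = 0.390731
sin(theta2) = V2/V1 * sin(theta1) = 3808/3107 * 0.390731 = 0.478888
theta2 = arcsin(0.478888) = 28.6128 degrees

28.6128


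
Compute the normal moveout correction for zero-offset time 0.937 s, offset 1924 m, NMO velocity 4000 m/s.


x/Vnmo = 1924/4000 = 0.481
(x/Vnmo)^2 = 0.231361
t0^2 = 0.877969
sqrt(0.877969 + 0.231361) = 1.053247
dt = 1.053247 - 0.937 = 0.116247

0.116247


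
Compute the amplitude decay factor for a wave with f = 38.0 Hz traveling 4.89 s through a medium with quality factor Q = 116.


pi*f*t/Q = pi*38.0*4.89/116 = 5.032506
A/A0 = exp(-5.032506) = 0.006522

0.006522


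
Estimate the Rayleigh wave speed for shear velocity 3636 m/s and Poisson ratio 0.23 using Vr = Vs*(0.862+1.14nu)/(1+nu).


Numerator factor = 0.862 + 1.14*0.23 = 1.1242
Denominator = 1 + 0.23 = 1.23
Vr = 3636 * 1.1242 / 1.23 = 3323.24 m/s

3323.24


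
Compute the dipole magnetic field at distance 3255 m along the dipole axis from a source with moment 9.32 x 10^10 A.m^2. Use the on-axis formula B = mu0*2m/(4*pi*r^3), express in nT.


m = 9.32 x 10^10 = 93200000000 A.m^2
2m = 186400000000 A.m^2
r^3 = 3255^3 = 34486806375
B = (4pi*10^-7) * 186400000000 / (4*pi * 34486806375) * 1e9
= 234237.148252 / 433373990213.89 * 1e9
= 540.4966 nT

540.4966
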